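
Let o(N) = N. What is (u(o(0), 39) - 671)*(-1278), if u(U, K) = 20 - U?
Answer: 831978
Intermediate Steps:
(u(o(0), 39) - 671)*(-1278) = ((20 - 1*0) - 671)*(-1278) = ((20 + 0) - 671)*(-1278) = (20 - 671)*(-1278) = -651*(-1278) = 831978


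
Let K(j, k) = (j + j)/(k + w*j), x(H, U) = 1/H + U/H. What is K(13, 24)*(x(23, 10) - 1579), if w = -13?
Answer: 943956/3335 ≈ 283.05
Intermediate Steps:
x(H, U) = 1/H + U/H
K(j, k) = 2*j/(k - 13*j) (K(j, k) = (j + j)/(k - 13*j) = (2*j)/(k - 13*j) = 2*j/(k - 13*j))
K(13, 24)*(x(23, 10) - 1579) = (2*13/(24 - 13*13))*((1 + 10)/23 - 1579) = (2*13/(24 - 169))*((1/23)*11 - 1579) = (2*13/(-145))*(11/23 - 1579) = (2*13*(-1/145))*(-36306/23) = -26/145*(-36306/23) = 943956/3335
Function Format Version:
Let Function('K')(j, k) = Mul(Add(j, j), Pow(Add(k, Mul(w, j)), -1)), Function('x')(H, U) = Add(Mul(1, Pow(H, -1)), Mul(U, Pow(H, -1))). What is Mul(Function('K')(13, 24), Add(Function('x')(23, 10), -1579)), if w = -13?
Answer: Rational(943956, 3335) ≈ 283.05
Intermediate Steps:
Function('x')(H, U) = Add(Pow(H, -1), Mul(U, Pow(H, -1)))
Function('K')(j, k) = Mul(2, j, Pow(Add(k, Mul(-13, j)), -1)) (Function('K')(j, k) = Mul(Add(j, j), Pow(Add(k, Mul(-13, j)), -1)) = Mul(Mul(2, j), Pow(Add(k, Mul(-13, j)), -1)) = Mul(2, j, Pow(Add(k, Mul(-13, j)), -1)))
Mul(Function('K')(13, 24), Add(Function('x')(23, 10), -1579)) = Mul(Mul(2, 13, Pow(Add(24, Mul(-13, 13)), -1)), Add(Mul(Pow(23, -1), Add(1, 10)), -1579)) = Mul(Mul(2, 13, Pow(Add(24, -169), -1)), Add(Mul(Rational(1, 23), 11), -1579)) = Mul(Mul(2, 13, Pow(-145, -1)), Add(Rational(11, 23), -1579)) = Mul(Mul(2, 13, Rational(-1, 145)), Rational(-36306, 23)) = Mul(Rational(-26, 145), Rational(-36306, 23)) = Rational(943956, 3335)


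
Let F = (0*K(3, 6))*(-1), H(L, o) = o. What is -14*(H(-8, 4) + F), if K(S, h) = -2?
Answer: -56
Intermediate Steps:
F = 0 (F = (0*(-2))*(-1) = 0*(-1) = 0)
-14*(H(-8, 4) + F) = -14*(4 + 0) = -14*4 = -56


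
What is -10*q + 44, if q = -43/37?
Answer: 2058/37 ≈ 55.622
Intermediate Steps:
q = -43/37 (q = -43*1/37 = -43/37 ≈ -1.1622)
-10*q + 44 = -10*(-43/37) + 44 = 430/37 + 44 = 2058/37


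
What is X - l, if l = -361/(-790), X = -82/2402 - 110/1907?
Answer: -992935457/1809342530 ≈ -0.54878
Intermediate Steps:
X = -210297/2290307 (X = -82*1/2402 - 110*1/1907 = -41/1201 - 110/1907 = -210297/2290307 ≈ -0.091820)
l = 361/790 (l = -361*(-1/790) = 361/790 ≈ 0.45696)
X - l = -210297/2290307 - 1*361/790 = -210297/2290307 - 361/790 = -992935457/1809342530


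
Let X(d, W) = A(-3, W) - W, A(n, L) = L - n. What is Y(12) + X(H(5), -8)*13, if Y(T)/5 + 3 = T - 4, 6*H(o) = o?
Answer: 64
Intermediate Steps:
H(o) = o/6
X(d, W) = 3 (X(d, W) = (W - 1*(-3)) - W = (W + 3) - W = (3 + W) - W = 3)
Y(T) = -35 + 5*T (Y(T) = -15 + 5*(T - 4) = -15 + 5*(-4 + T) = -15 + (-20 + 5*T) = -35 + 5*T)
Y(12) + X(H(5), -8)*13 = (-35 + 5*12) + 3*13 = (-35 + 60) + 39 = 25 + 39 = 64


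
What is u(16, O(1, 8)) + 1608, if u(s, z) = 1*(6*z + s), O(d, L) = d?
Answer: 1630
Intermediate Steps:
u(s, z) = s + 6*z (u(s, z) = 1*(s + 6*z) = s + 6*z)
u(16, O(1, 8)) + 1608 = (16 + 6*1) + 1608 = (16 + 6) + 1608 = 22 + 1608 = 1630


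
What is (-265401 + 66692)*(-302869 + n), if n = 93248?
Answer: 41653579289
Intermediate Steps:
(-265401 + 66692)*(-302869 + n) = (-265401 + 66692)*(-302869 + 93248) = -198709*(-209621) = 41653579289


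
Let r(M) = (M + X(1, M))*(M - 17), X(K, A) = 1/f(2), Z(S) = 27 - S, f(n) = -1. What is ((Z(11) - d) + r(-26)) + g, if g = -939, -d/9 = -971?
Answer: -8501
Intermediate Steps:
d = 8739 (d = -9*(-971) = 8739)
X(K, A) = -1 (X(K, A) = 1/(-1) = -1)
r(M) = (-1 + M)*(-17 + M) (r(M) = (M - 1)*(M - 17) = (-1 + M)*(-17 + M))
((Z(11) - d) + r(-26)) + g = (((27 - 1*11) - 1*8739) + (17 + (-26)**2 - 18*(-26))) - 939 = (((27 - 11) - 8739) + (17 + 676 + 468)) - 939 = ((16 - 8739) + 1161) - 939 = (-8723 + 1161) - 939 = -7562 - 939 = -8501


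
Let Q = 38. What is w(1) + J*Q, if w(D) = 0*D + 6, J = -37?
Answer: -1400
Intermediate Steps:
w(D) = 6 (w(D) = 0 + 6 = 6)
w(1) + J*Q = 6 - 37*38 = 6 - 1406 = -1400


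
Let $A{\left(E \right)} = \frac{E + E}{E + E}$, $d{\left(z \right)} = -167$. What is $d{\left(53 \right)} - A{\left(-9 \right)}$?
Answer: $-168$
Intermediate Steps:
$A{\left(E \right)} = 1$ ($A{\left(E \right)} = \frac{2 E}{2 E} = 2 E \frac{1}{2 E} = 1$)
$d{\left(53 \right)} - A{\left(-9 \right)} = -167 - 1 = -168$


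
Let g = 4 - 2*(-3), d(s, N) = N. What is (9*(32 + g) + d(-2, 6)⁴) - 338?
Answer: 1336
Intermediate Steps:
g = 10 (g = 4 + 6 = 10)
(9*(32 + g) + d(-2, 6)⁴) - 338 = (9*(32 + 10) + 6⁴) - 338 = (9*42 + 1296) - 338 = (378 + 1296) - 338 = 1674 - 338 = 1336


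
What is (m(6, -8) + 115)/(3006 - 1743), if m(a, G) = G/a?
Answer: 341/3789 ≈ 0.089997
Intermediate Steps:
(m(6, -8) + 115)/(3006 - 1743) = (-8/6 + 115)/(3006 - 1743) = (-8*⅙ + 115)/1263 = (-4/3 + 115)*(1/1263) = (341/3)*(1/1263) = 341/3789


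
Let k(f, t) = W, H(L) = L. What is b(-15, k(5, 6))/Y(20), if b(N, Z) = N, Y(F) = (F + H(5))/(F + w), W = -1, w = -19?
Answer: -3/5 ≈ -0.60000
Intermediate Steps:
k(f, t) = -1
Y(F) = (5 + F)/(-19 + F) (Y(F) = (F + 5)/(F - 19) = (5 + F)/(-19 + F))
b(-15, k(5, 6))/Y(20) = -15*(-19 + 20)/(5 + 20) = -15/(25/1) = -15/(1*25) = -15/25 = -15*1/25 = -3/5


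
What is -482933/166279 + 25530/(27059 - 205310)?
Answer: -30109464351/9879799343 ≈ -3.0476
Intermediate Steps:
-482933/166279 + 25530/(27059 - 205310) = -482933*1/166279 + 25530/(-178251) = -482933/166279 + 25530*(-1/178251) = -482933/166279 - 8510/59417 = -30109464351/9879799343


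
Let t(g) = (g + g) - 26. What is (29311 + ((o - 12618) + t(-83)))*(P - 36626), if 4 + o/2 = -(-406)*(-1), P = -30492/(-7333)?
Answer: -4211100654846/7333 ≈ -5.7427e+8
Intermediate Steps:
P = 30492/7333 (P = -30492*(-1/7333) = 30492/7333 ≈ 4.1582)
t(g) = -26 + 2*g (t(g) = 2*g - 26 = -26 + 2*g)
o = -820 (o = -8 + 2*(-(-406)*(-1)) = -8 + 2*(-29*14) = -8 + 2*(-406) = -8 - 812 = -820)
(29311 + ((o - 12618) + t(-83)))*(P - 36626) = (29311 + ((-820 - 12618) + (-26 + 2*(-83))))*(30492/7333 - 36626) = (29311 + (-13438 + (-26 - 166)))*(-268547966/7333) = (29311 + (-13438 - 192))*(-268547966/7333) = (29311 - 13630)*(-268547966/7333) = 15681*(-268547966/7333) = -4211100654846/7333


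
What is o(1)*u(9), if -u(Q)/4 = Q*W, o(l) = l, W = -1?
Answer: 36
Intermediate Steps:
u(Q) = 4*Q (u(Q) = -4*Q*(-1) = -(-4)*Q = 4*Q)
o(1)*u(9) = 1*(4*9) = 1*36 = 36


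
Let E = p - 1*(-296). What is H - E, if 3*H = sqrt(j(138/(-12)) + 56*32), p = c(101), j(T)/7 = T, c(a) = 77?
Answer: -373 + sqrt(6846)/6 ≈ -359.21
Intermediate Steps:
j(T) = 7*T
p = 77
H = sqrt(6846)/6 (H = sqrt(7*(138/(-12)) + 56*32)/3 = sqrt(7*(138*(-1/12)) + 1792)/3 = sqrt(7*(-23/2) + 1792)/3 = sqrt(-161/2 + 1792)/3 = sqrt(3423/2)/3 = (sqrt(6846)/2)/3 = sqrt(6846)/6 ≈ 13.790)
E = 373 (E = 77 - 1*(-296) = 77 + 296 = 373)
H - E = sqrt(6846)/6 - 1*373 = sqrt(6846)/6 - 373 = -373 + sqrt(6846)/6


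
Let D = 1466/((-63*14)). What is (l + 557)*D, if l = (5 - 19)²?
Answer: -183983/147 ≈ -1251.6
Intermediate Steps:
l = 196 (l = (-14)² = 196)
D = -733/441 (D = 1466/(-882) = 1466*(-1/882) = -733/441 ≈ -1.6621)
(l + 557)*D = (196 + 557)*(-733/441) = 753*(-733/441) = -183983/147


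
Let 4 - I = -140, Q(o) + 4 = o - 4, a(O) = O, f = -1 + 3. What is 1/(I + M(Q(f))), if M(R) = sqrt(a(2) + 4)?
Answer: 24/3455 - sqrt(6)/20730 ≈ 0.0068283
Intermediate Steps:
f = 2
Q(o) = -8 + o (Q(o) = -4 + (o - 4) = -4 + (-4 + o) = -8 + o)
I = 144 (I = 4 - 1*(-140) = 4 + 140 = 144)
M(R) = sqrt(6) (M(R) = sqrt(2 + 4) = sqrt(6))
1/(I + M(Q(f))) = 1/(144 + sqrt(6))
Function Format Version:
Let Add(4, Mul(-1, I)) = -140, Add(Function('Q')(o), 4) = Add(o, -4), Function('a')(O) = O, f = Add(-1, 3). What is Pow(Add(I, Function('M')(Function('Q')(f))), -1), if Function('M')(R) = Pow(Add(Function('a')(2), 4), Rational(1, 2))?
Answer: Add(Rational(24, 3455), Mul(Rational(-1, 20730), Pow(6, Rational(1, 2)))) ≈ 0.0068283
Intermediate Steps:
f = 2
Function('Q')(o) = Add(-8, o) (Function('Q')(o) = Add(-4, Add(o, -4)) = Add(-4, Add(-4, o)) = Add(-8, o))
I = 144 (I = Add(4, Mul(-1, -140)) = Add(4, 140) = 144)
Function('M')(R) = Pow(6, Rational(1, 2)) (Function('M')(R) = Pow(Add(2, 4), Rational(1, 2)) = Pow(6, Rational(1, 2)))
Pow(Add(I, Function('M')(Function('Q')(f))), -1) = Pow(Add(144, Pow(6, Rational(1, 2))), -1)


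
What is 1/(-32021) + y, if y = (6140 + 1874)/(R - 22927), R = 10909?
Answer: -128314156/192414189 ≈ -0.66686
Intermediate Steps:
y = -4007/6009 (y = (6140 + 1874)/(10909 - 22927) = 8014/(-12018) = 8014*(-1/12018) = -4007/6009 ≈ -0.66683)
1/(-32021) + y = 1/(-32021) - 4007/6009 = -1/32021 - 4007/6009 = -128314156/192414189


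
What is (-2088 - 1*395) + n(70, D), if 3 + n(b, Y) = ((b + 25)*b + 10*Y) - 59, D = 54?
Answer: 4645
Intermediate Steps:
n(b, Y) = -62 + 10*Y + b*(25 + b) (n(b, Y) = -3 + (((b + 25)*b + 10*Y) - 59) = -3 + (((25 + b)*b + 10*Y) - 59) = -3 + ((b*(25 + b) + 10*Y) - 59) = -3 + ((10*Y + b*(25 + b)) - 59) = -3 + (-59 + 10*Y + b*(25 + b)) = -62 + 10*Y + b*(25 + b))
(-2088 - 1*395) + n(70, D) = (-2088 - 1*395) + (-62 + 70**2 + 10*54 + 25*70) = (-2088 - 395) + (-62 + 4900 + 540 + 1750) = -2483 + 7128 = 4645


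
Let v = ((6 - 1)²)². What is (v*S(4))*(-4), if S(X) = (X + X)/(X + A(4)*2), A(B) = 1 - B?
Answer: 10000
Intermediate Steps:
S(X) = 2*X/(-6 + X) (S(X) = (X + X)/(X + (1 - 1*4)*2) = (2*X)/(X + (1 - 4)*2) = (2*X)/(X - 3*2) = (2*X)/(X - 6) = (2*X)/(-6 + X) = 2*X/(-6 + X))
v = 625 (v = (5²)² = 25² = 625)
(v*S(4))*(-4) = (625*(2*4/(-6 + 4)))*(-4) = (625*(2*4/(-2)))*(-4) = (625*(2*4*(-½)))*(-4) = (625*(-4))*(-4) = -2500*(-4) = 10000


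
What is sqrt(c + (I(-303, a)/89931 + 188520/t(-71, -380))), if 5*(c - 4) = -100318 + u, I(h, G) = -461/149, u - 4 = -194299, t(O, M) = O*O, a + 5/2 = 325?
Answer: 4*I*sqrt(83273108697973349349465)/4756900245 ≈ 242.65*I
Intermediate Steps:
a = 645/2 (a = -5/2 + 325 = 645/2 ≈ 322.50)
t(O, M) = O**2
u = -194295 (u = 4 - 194299 = -194295)
I(h, G) = -461/149 (I(h, G) = -461*1/149 = -461/149)
c = -294593/5 (c = 4 + (-100318 - 194295)/5 = 4 + (1/5)*(-294613) = 4 - 294613/5 = -294593/5 ≈ -58919.)
sqrt(c + (I(-303, a)/89931 + 188520/t(-71, -380))) = sqrt(-294593/5 + (-461/149/89931 + 188520/((-71)**2))) = sqrt(-294593/5 + (-461/149*1/89931 + 188520/5041)) = sqrt(-294593/5 + (-461/13399719 + 188520*(1/5041))) = sqrt(-294593/5 + (-461/13399719 + 188520/5041)) = sqrt(-294593/5 + 2526112701979/67547983479) = sqrt(-19886532533519152/337739917395) = 4*I*sqrt(83273108697973349349465)/4756900245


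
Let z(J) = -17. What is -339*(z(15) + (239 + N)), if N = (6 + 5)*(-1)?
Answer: -71529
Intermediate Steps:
N = -11 (N = 11*(-1) = -11)
-339*(z(15) + (239 + N)) = -339*(-17 + (239 - 11)) = -339*(-17 + 228) = -339*211 = -71529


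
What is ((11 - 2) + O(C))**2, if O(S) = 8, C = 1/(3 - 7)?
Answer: 289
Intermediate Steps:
C = -1/4 (C = 1/(-4) = -1/4 ≈ -0.25000)
((11 - 2) + O(C))**2 = ((11 - 2) + 8)**2 = (9 + 8)**2 = 17**2 = 289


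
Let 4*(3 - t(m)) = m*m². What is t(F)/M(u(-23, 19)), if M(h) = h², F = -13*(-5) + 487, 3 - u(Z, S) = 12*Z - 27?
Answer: -14016383/31212 ≈ -449.07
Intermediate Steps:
u(Z, S) = 30 - 12*Z (u(Z, S) = 3 - (12*Z - 27) = 3 - (-27 + 12*Z) = 3 + (27 - 12*Z) = 30 - 12*Z)
F = 552 (F = 65 + 487 = 552)
t(m) = 3 - m³/4 (t(m) = 3 - m*m²/4 = 3 - m³/4)
t(F)/M(u(-23, 19)) = (3 - ¼*552³)/((30 - 12*(-23))²) = (3 - ¼*168196608)/((30 + 276)²) = (3 - 42049152)/(306²) = -42049149/93636 = -42049149*1/93636 = -14016383/31212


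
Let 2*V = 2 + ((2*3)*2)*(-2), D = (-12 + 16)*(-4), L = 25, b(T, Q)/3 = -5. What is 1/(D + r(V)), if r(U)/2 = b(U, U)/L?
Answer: -5/86 ≈ -0.058140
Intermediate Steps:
b(T, Q) = -15 (b(T, Q) = 3*(-5) = -15)
D = -16 (D = 4*(-4) = -16)
V = -11 (V = (2 + ((2*3)*2)*(-2))/2 = (2 + (6*2)*(-2))/2 = (2 + 12*(-2))/2 = (2 - 24)/2 = (1/2)*(-22) = -11)
r(U) = -6/5 (r(U) = 2*(-15/25) = 2*(-15*1/25) = 2*(-3/5) = -6/5)
1/(D + r(V)) = 1/(-16 - 6/5) = 1/(-86/5) = -5/86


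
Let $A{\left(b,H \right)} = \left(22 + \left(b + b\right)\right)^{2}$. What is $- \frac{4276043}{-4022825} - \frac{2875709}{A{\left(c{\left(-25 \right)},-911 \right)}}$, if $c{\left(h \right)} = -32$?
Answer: $- \frac{11560931118073}{7096263300} \approx -1629.2$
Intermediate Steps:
$A{\left(b,H \right)} = \left(22 + 2 b\right)^{2}$
$- \frac{4276043}{-4022825} - \frac{2875709}{A{\left(c{\left(-25 \right)},-911 \right)}} = - \frac{4276043}{-4022825} - \frac{2875709}{4 \left(11 - 32\right)^{2}} = \left(-4276043\right) \left(- \frac{1}{4022825}\right) - \frac{2875709}{4 \left(-21\right)^{2}} = \frac{4276043}{4022825} - \frac{2875709}{4 \cdot 441} = \frac{4276043}{4022825} - \frac{2875709}{1764} = - \frac{11560931118073}{7096263300}$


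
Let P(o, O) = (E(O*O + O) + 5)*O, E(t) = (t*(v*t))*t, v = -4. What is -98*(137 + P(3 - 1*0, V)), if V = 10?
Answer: 5217501674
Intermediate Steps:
E(t) = -4*t³ (E(t) = (t*(-4*t))*t = (-4*t²)*t = -4*t³)
P(o, O) = O*(5 - 4*(O + O²)³) (P(o, O) = (-4*(O*O + O)³ + 5)*O = (-4*(O² + O)³ + 5)*O = (-4*(O + O²)³ + 5)*O = (5 - 4*(O + O²)³)*O = O*(5 - 4*(O + O²)³))
-98*(137 + P(3 - 1*0, V)) = -98*(137 + (5*10 - 4*10⁴*(1 + 10)³)) = -98*(137 + (50 - 4*10000*11³)) = -98*(137 + (50 - 4*10000*1331)) = -98*(137 + (50 - 53240000)) = -98*(137 - 53239950) = -98*(-53239813) = 5217501674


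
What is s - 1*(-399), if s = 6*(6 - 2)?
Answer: 423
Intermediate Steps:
s = 24 (s = 6*4 = 24)
s - 1*(-399) = 24 - 1*(-399) = 24 + 399 = 423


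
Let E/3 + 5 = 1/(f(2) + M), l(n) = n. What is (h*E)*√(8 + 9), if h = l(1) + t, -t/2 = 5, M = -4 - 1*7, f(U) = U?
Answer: 138*√17 ≈ 568.99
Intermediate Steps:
M = -11 (M = -4 - 7 = -11)
t = -10 (t = -2*5 = -10)
E = -46/3 (E = -15 + 3/(2 - 11) = -15 + 3/(-9) = -15 + 3*(-⅑) = -15 - ⅓ = -46/3 ≈ -15.333)
h = -9 (h = 1 - 10 = -9)
(h*E)*√(8 + 9) = (-9*(-46/3))*√(8 + 9) = 138*√17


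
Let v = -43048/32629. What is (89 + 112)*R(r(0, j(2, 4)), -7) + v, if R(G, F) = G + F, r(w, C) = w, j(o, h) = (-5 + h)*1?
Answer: -45952051/32629 ≈ -1408.3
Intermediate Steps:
v = -43048/32629 (v = -43048*1/32629 = -43048/32629 ≈ -1.3193)
j(o, h) = -5 + h
R(G, F) = F + G
(89 + 112)*R(r(0, j(2, 4)), -7) + v = (89 + 112)*(-7 + 0) - 43048/32629 = 201*(-7) - 43048/32629 = -1407 - 43048/32629 = -45952051/32629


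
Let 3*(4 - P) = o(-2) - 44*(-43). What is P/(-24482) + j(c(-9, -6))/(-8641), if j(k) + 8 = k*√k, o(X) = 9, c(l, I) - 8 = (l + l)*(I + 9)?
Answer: 16910417/634646886 + 46*I*√46/8641 ≈ 0.026645 + 0.036105*I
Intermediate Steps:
c(l, I) = 8 + 2*l*(9 + I) (c(l, I) = 8 + (l + l)*(I + 9) = 8 + (2*l)*(9 + I) = 8 + 2*l*(9 + I))
j(k) = -8 + k^(3/2) (j(k) = -8 + k*√k = -8 + k^(3/2))
P = -1889/3 (P = 4 - (9 - 44*(-43))/3 = 4 - (9 + 1892)/3 = 4 - ⅓*1901 = 4 - 1901/3 = -1889/3 ≈ -629.67)
P/(-24482) + j(c(-9, -6))/(-8641) = -1889/3/(-24482) + (-8 + (8 + 18*(-9) + 2*(-6)*(-9))^(3/2))/(-8641) = -1889/3*(-1/24482) + (-8 + (8 - 162 + 108)^(3/2))*(-1/8641) = 1889/73446 + (-8 + (-46)^(3/2))*(-1/8641) = 1889/73446 + (-8 - 46*I*√46)*(-1/8641) = 1889/73446 + (8/8641 + 46*I*√46/8641) = 16910417/634646886 + 46*I*√46/8641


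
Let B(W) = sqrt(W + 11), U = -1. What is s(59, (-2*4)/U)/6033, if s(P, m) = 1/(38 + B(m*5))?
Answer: 38/8403969 - sqrt(51)/8403969 ≈ 3.6719e-6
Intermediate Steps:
B(W) = sqrt(11 + W)
s(P, m) = 1/(38 + sqrt(11 + 5*m)) (s(P, m) = 1/(38 + sqrt(11 + m*5)) = 1/(38 + sqrt(11 + 5*m)))
s(59, (-2*4)/U)/6033 = 1/((38 + sqrt(11 + 5*(-2*4/(-1))))*6033) = (1/6033)/(38 + sqrt(11 + 5*(-8*(-1)))) = (1/6033)/(38 + sqrt(11 + 5*8)) = (1/6033)/(38 + sqrt(11 + 40)) = (1/6033)/(38 + sqrt(51)) = 1/(6033*(38 + sqrt(51)))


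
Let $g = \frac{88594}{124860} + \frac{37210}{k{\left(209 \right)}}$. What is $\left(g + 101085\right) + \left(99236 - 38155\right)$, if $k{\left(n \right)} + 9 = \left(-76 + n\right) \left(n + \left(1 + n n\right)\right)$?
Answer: $\frac{29549593321550869}{182217375210} \approx 1.6217 \cdot 10^{5}$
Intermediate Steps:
$k{\left(n \right)} = -9 + \left(-76 + n\right) \left(1 + n + n^{2}\right)$ ($k{\left(n \right)} = -9 + \left(-76 + n\right) \left(n + \left(1 + n n\right)\right) = -9 + \left(-76 + n\right) \left(n + \left(1 + n^{2}\right)\right) = -9 + \left(-76 + n\right) \left(1 + n + n^{2}\right)$)
$g = \frac{130453246009}{182217375210}$ ($g = \frac{88594}{124860} + \frac{37210}{-85 + 209^{3} - 15675 - 75 \cdot 209^{2}} = 88594 \cdot \frac{1}{124860} + \frac{37210}{-85 + 9129329 - 15675 - 3276075} = \frac{44297}{62430} + \frac{37210}{-85 + 9129329 - 15675 - 3276075} = \frac{44297}{62430} + \frac{37210}{5837494} = \frac{44297}{62430} + 37210 \cdot \frac{1}{5837494} = \frac{44297}{62430} + \frac{18605}{2918747} = \frac{130453246009}{182217375210} \approx 0.71592$)
$\left(g + 101085\right) + \left(99236 - 38155\right) = \left(\frac{130453246009}{182217375210} + 101085\right) + \left(99236 - 38155\right) = \frac{18419573826348859}{182217375210} + \left(99236 - 38155\right) = \frac{18419573826348859}{182217375210} + 61081 = \frac{29549593321550869}{182217375210}$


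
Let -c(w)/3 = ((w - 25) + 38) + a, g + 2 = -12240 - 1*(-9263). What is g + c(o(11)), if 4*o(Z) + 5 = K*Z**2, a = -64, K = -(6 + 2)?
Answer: -8385/4 ≈ -2096.3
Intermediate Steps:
g = -2979 (g = -2 + (-12240 - 1*(-9263)) = -2 + (-12240 + 9263) = -2 - 2977 = -2979)
K = -8 (K = -1*8 = -8)
o(Z) = -5/4 - 2*Z**2 (o(Z) = -5/4 + (-8*Z**2)/4 = -5/4 - 2*Z**2)
c(w) = 153 - 3*w (c(w) = -3*(((w - 25) + 38) - 64) = -3*(((-25 + w) + 38) - 64) = -3*((13 + w) - 64) = -3*(-51 + w) = 153 - 3*w)
g + c(o(11)) = -2979 + (153 - 3*(-5/4 - 2*11**2)) = -2979 + (153 - 3*(-5/4 - 2*121)) = -2979 + (153 - 3*(-5/4 - 242)) = -2979 + (153 - 3*(-973/4)) = -2979 + (153 + 2919/4) = -2979 + 3531/4 = -8385/4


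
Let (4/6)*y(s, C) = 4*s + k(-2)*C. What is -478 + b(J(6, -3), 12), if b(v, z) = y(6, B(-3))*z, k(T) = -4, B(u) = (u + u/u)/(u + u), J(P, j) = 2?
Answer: -70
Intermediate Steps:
B(u) = (1 + u)/(2*u) (B(u) = (u + 1)/((2*u)) = (1 + u)*(1/(2*u)) = (1 + u)/(2*u))
y(s, C) = -6*C + 6*s (y(s, C) = 3*(4*s - 4*C)/2 = 3*(-4*C + 4*s)/2 = -6*C + 6*s)
b(v, z) = 34*z (b(v, z) = (-3*(1 - 3)/(-3) + 6*6)*z = (-3*(-1)*(-2)/3 + 36)*z = (-6*⅓ + 36)*z = (-2 + 36)*z = 34*z)
-478 + b(J(6, -3), 12) = -478 + 34*12 = -478 + 408 = -70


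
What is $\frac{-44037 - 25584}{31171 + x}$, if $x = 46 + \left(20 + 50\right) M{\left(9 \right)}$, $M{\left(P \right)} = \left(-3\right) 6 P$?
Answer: $- \frac{69621}{19877} \approx -3.5026$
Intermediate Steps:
$M{\left(P \right)} = - 18 P$
$x = -11294$ ($x = 46 + \left(20 + 50\right) \left(\left(-18\right) 9\right) = 46 + 70 \left(-162\right) = 46 - 11340 = -11294$)
$\frac{-44037 - 25584}{31171 + x} = \frac{-44037 - 25584}{31171 - 11294} = - \frac{69621}{19877}$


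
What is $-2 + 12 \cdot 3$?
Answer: $34$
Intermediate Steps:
$-2 + 12 \cdot 3 = -2 + 36 = 34$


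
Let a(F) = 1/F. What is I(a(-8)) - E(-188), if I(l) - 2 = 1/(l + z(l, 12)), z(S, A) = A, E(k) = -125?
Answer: 12073/95 ≈ 127.08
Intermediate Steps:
I(l) = 2 + 1/(12 + l) (I(l) = 2 + 1/(l + 12) = 2 + 1/(12 + l))
I(a(-8)) - E(-188) = (25 + 2/(-8))/(12 + 1/(-8)) - 1*(-125) = (25 + 2*(-⅛))/(12 - ⅛) + 125 = (25 - ¼)/(95/8) + 125 = (8/95)*(99/4) + 125 = 198/95 + 125 = 12073/95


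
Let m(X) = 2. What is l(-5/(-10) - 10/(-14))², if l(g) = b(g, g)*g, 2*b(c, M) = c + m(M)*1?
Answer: 585225/153664 ≈ 3.8085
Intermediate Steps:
b(c, M) = 1 + c/2 (b(c, M) = (c + 2*1)/2 = (c + 2)/2 = (2 + c)/2 = 1 + c/2)
l(g) = g*(1 + g/2) (l(g) = (1 + g/2)*g = g*(1 + g/2))
l(-5/(-10) - 10/(-14))² = ((-5/(-10) - 10/(-14))*(2 + (-5/(-10) - 10/(-14)))/2)² = ((-5*(-⅒) - 10*(-1/14))*(2 + (-5*(-⅒) - 10*(-1/14)))/2)² = ((½ + 5/7)*(2 + (½ + 5/7))/2)² = ((½)*(17/14)*(2 + 17/14))² = ((½)*(17/14)*(45/14))² = (765/392)² = 585225/153664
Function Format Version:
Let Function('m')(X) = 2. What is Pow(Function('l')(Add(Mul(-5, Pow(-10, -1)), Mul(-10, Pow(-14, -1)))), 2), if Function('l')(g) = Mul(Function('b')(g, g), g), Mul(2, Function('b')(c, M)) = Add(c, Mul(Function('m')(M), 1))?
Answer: Rational(585225, 153664) ≈ 3.8085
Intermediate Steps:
Function('b')(c, M) = Add(1, Mul(Rational(1, 2), c)) (Function('b')(c, M) = Mul(Rational(1, 2), Add(c, Mul(2, 1))) = Mul(Rational(1, 2), Add(c, 2)) = Mul(Rational(1, 2), Add(2, c)) = Add(1, Mul(Rational(1, 2), c)))
Function('l')(g) = Mul(g, Add(1, Mul(Rational(1, 2), g))) (Function('l')(g) = Mul(Add(1, Mul(Rational(1, 2), g)), g) = Mul(g, Add(1, Mul(Rational(1, 2), g))))
Pow(Function('l')(Add(Mul(-5, Pow(-10, -1)), Mul(-10, Pow(-14, -1)))), 2) = Pow(Mul(Rational(1, 2), Add(Mul(-5, Pow(-10, -1)), Mul(-10, Pow(-14, -1))), Add(2, Add(Mul(-5, Pow(-10, -1)), Mul(-10, Pow(-14, -1))))), 2) = Pow(Mul(Rational(1, 2), Add(Mul(-5, Rational(-1, 10)), Mul(-10, Rational(-1, 14))), Add(2, Add(Mul(-5, Rational(-1, 10)), Mul(-10, Rational(-1, 14))))), 2) = Pow(Mul(Rational(1, 2), Add(Rational(1, 2), Rational(5, 7)), Add(2, Add(Rational(1, 2), Rational(5, 7)))), 2) = Pow(Mul(Rational(1, 2), Rational(17, 14), Add(2, Rational(17, 14))), 2) = Pow(Mul(Rational(1, 2), Rational(17, 14), Rational(45, 14)), 2) = Pow(Rational(765, 392), 2) = Rational(585225, 153664)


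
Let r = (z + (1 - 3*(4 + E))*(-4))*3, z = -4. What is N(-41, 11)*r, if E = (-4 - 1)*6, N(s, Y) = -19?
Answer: 18240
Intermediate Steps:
E = -30 (E = -5*6 = -30)
r = -960 (r = (-4 + (1 - 3*(4 - 30))*(-4))*3 = (-4 + (1 - 3*(-26))*(-4))*3 = (-4 + (1 + 78)*(-4))*3 = (-4 + 79*(-4))*3 = (-4 - 316)*3 = -320*3 = -960)
N(-41, 11)*r = -19*(-960) = 18240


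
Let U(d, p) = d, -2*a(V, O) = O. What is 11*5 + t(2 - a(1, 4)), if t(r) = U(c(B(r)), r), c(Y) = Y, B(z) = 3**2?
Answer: 64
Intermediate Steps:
B(z) = 9
a(V, O) = -O/2
t(r) = 9
11*5 + t(2 - a(1, 4)) = 11*5 + 9 = 55 + 9 = 64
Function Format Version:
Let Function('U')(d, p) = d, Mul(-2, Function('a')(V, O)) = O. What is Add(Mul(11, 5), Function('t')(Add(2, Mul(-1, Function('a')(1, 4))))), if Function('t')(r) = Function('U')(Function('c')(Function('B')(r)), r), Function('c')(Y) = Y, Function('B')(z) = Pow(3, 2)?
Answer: 64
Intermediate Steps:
Function('B')(z) = 9
Function('a')(V, O) = Mul(Rational(-1, 2), O)
Function('t')(r) = 9
Add(Mul(11, 5), Function('t')(Add(2, Mul(-1, Function('a')(1, 4))))) = Add(Mul(11, 5), 9) = Add(55, 9) = 64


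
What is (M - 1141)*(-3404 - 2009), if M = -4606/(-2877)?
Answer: 2534870009/411 ≈ 6.1676e+6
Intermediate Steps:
M = 658/411 (M = -4606*(-1/2877) = 658/411 ≈ 1.6010)
(M - 1141)*(-3404 - 2009) = (658/411 - 1141)*(-3404 - 2009) = -468293/411*(-5413) = 2534870009/411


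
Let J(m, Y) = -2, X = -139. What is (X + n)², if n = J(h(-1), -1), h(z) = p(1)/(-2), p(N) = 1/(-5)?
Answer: 19881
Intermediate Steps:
p(N) = -⅕ (p(N) = 1*(-⅕) = -⅕)
h(z) = ⅒ (h(z) = -⅕/(-2) = -⅕*(-½) = ⅒)
n = -2
(X + n)² = (-139 - 2)² = (-141)² = 19881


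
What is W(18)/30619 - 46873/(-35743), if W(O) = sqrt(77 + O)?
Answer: 46873/35743 + sqrt(95)/30619 ≈ 1.3117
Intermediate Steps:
W(18)/30619 - 46873/(-35743) = sqrt(77 + 18)/30619 - 46873/(-35743) = sqrt(95)*(1/30619) - 46873*(-1/35743) = sqrt(95)/30619 + 46873/35743 = 46873/35743 + sqrt(95)/30619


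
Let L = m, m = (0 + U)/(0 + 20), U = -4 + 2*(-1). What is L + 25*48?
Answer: 11997/10 ≈ 1199.7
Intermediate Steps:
U = -6 (U = -4 - 2 = -6)
m = -3/10 (m = (0 - 6)/(0 + 20) = -6/20 = -6*1/20 = -3/10 ≈ -0.30000)
L = -3/10 ≈ -0.30000
L + 25*48 = -3/10 + 25*48 = -3/10 + 1200 = 11997/10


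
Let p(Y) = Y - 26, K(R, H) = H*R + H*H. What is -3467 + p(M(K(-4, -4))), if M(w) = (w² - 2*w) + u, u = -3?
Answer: -2536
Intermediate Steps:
K(R, H) = H² + H*R (K(R, H) = H*R + H² = H² + H*R)
M(w) = -3 + w² - 2*w (M(w) = (w² - 2*w) - 3 = -3 + w² - 2*w)
p(Y) = -26 + Y
-3467 + p(M(K(-4, -4))) = -3467 + (-26 + (-3 + (-4*(-4 - 4))² - (-8)*(-4 - 4))) = -3467 + (-26 + (-3 + (-4*(-8))² - (-8)*(-8))) = -3467 + (-26 + (-3 + 32² - 2*32)) = -3467 + (-26 + (-3 + 1024 - 64)) = -3467 + (-26 + 957) = -3467 + 931 = -2536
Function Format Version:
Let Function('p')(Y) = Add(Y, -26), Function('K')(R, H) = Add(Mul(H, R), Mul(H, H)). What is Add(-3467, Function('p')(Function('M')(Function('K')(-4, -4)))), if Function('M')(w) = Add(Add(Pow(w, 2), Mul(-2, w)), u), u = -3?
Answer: -2536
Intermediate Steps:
Function('K')(R, H) = Add(Pow(H, 2), Mul(H, R)) (Function('K')(R, H) = Add(Mul(H, R), Pow(H, 2)) = Add(Pow(H, 2), Mul(H, R)))
Function('M')(w) = Add(-3, Pow(w, 2), Mul(-2, w)) (Function('M')(w) = Add(Add(Pow(w, 2), Mul(-2, w)), -3) = Add(-3, Pow(w, 2), Mul(-2, w)))
Function('p')(Y) = Add(-26, Y)
Add(-3467, Function('p')(Function('M')(Function('K')(-4, -4)))) = Add(-3467, Add(-26, Add(-3, Pow(Mul(-4, Add(-4, -4)), 2), Mul(-2, Mul(-4, Add(-4, -4)))))) = Add(-3467, Add(-26, Add(-3, Pow(Mul(-4, -8), 2), Mul(-2, Mul(-4, -8))))) = Add(-3467, Add(-26, Add(-3, Pow(32, 2), Mul(-2, 32)))) = Add(-3467, Add(-26, Add(-3, 1024, -64))) = Add(-3467, Add(-26, 957)) = Add(-3467, 931) = -2536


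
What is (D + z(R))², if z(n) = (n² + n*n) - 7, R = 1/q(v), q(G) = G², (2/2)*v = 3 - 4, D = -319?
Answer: 104976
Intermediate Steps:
v = -1 (v = 3 - 4 = -1)
R = 1 (R = 1/((-1)²) = 1/1 = 1)
z(n) = -7 + 2*n² (z(n) = (n² + n²) - 7 = 2*n² - 7 = -7 + 2*n²)
(D + z(R))² = (-319 + (-7 + 2*1²))² = (-319 + (-7 + 2*1))² = (-319 + (-7 + 2))² = (-319 - 5)² = (-324)² = 104976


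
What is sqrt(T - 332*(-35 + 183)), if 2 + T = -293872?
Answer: I*sqrt(343010) ≈ 585.67*I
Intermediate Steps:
T = -293874 (T = -2 - 293872 = -293874)
sqrt(T - 332*(-35 + 183)) = sqrt(-293874 - 332*(-35 + 183)) = sqrt(-293874 - 332*148) = sqrt(-293874 - 49136) = sqrt(-343010) = I*sqrt(343010)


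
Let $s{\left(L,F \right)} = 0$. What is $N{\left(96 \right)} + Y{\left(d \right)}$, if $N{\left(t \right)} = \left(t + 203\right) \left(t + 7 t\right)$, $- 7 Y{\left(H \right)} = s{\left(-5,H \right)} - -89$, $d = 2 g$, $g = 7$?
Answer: $\frac{1607335}{7} \approx 2.2962 \cdot 10^{5}$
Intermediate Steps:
$d = 14$ ($d = 2 \cdot 7 = 14$)
$Y{\left(H \right)} = - \frac{89}{7}$ ($Y{\left(H \right)} = - \frac{0 - -89}{7} = - \frac{0 + 89}{7} = \left(- \frac{1}{7}\right) 89 = - \frac{89}{7}$)
$N{\left(t \right)} = 8 t \left(203 + t\right)$ ($N{\left(t \right)} = \left(203 + t\right) 8 t = 8 t \left(203 + t\right)$)
$N{\left(96 \right)} + Y{\left(d \right)} = 8 \cdot 96 \left(203 + 96\right) - \frac{89}{7} = 8 \cdot 96 \cdot 299 - \frac{89}{7} = 229632 - \frac{89}{7} = \frac{1607335}{7}$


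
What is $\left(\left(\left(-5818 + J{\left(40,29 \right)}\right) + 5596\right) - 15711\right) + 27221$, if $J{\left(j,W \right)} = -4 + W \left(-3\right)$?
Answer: $11197$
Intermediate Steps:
$J{\left(j,W \right)} = -4 - 3 W$
$\left(\left(\left(-5818 + J{\left(40,29 \right)}\right) + 5596\right) - 15711\right) + 27221 = \left(\left(\left(-5818 - 91\right) + 5596\right) - 15711\right) + 27221 = \left(\left(-5909 + 5596\right) - 15711\right) + 27221 = \left(-313 - 15711\right) + 27221 = -16024 + 27221 = 11197$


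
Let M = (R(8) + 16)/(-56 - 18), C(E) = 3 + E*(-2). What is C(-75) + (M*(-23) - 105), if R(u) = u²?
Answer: 2696/37 ≈ 72.865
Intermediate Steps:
C(E) = 3 - 2*E
M = -40/37 (M = (8² + 16)/(-56 - 18) = (64 + 16)/(-74) = 80*(-1/74) = -40/37 ≈ -1.0811)
C(-75) + (M*(-23) - 105) = (3 - 2*(-75)) + (-40/37*(-23) - 105) = (3 + 150) + (920/37 - 105) = 153 - 2965/37 = 2696/37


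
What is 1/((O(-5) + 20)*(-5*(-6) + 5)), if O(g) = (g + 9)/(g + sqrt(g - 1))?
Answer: 5/3388 + I*sqrt(6)/101640 ≈ 0.0014758 + 2.41e-5*I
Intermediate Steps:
O(g) = (9 + g)/(g + sqrt(-1 + g))
1/((O(-5) + 20)*(-5*(-6) + 5)) = 1/(((9 - 5)/(-5 + sqrt(-1 - 5)) + 20)*(-5*(-6) + 5)) = 1/((4/(-5 + sqrt(-6)) + 20)*(30 + 5)) = 1/((4/(-5 + I*sqrt(6)) + 20)*35) = 1/((20 + 4/(-5 + I*sqrt(6)))*35) = 1/(700 + 140/(-5 + I*sqrt(6)))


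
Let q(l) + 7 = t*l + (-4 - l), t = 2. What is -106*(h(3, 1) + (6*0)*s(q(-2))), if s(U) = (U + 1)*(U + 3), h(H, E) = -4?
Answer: 424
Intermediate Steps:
q(l) = -11 + l (q(l) = -7 + (2*l + (-4 - l)) = -7 + (-4 + l) = -11 + l)
s(U) = (1 + U)*(3 + U)
-106*(h(3, 1) + (6*0)*s(q(-2))) = -106*(-4 + (6*0)*(3 + (-11 - 2)**2 + 4*(-11 - 2))) = -106*(-4 + 0*(3 + (-13)**2 + 4*(-13))) = -106*(-4 + 0*(3 + 169 - 52)) = -106*(-4 + 0*120) = -106*(-4 + 0) = -106*(-4) = 424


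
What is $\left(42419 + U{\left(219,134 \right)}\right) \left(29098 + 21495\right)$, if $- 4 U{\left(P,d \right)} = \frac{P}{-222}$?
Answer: $\frac{635250615521}{296} \approx 2.1461 \cdot 10^{9}$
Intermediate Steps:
$U{\left(P,d \right)} = \frac{P}{888}$ ($U{\left(P,d \right)} = - \frac{P \frac{1}{-222}}{4} = - \frac{P \left(- \frac{1}{222}\right)}{4} = - \frac{\left(- \frac{1}{222}\right) P}{4} = \frac{P}{888}$)
$\left(42419 + U{\left(219,134 \right)}\right) \left(29098 + 21495\right) = \left(42419 + \frac{1}{888} \cdot 219\right) \left(29098 + 21495\right) = \left(42419 + \frac{73}{296}\right) 50593 = \frac{12556097}{296} \cdot 50593 = \frac{635250615521}{296}$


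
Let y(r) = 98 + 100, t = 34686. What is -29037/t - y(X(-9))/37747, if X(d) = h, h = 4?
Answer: -367642489/436430814 ≈ -0.84238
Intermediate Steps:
X(d) = 4
y(r) = 198
-29037/t - y(X(-9))/37747 = -29037/34686 - 1*198/37747 = -29037*1/34686 - 198*1/37747 = -9679/11562 - 198/37747 = -367642489/436430814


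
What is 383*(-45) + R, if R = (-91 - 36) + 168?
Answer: -17194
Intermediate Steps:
R = 41 (R = -127 + 168 = 41)
383*(-45) + R = 383*(-45) + 41 = -17235 + 41 = -17194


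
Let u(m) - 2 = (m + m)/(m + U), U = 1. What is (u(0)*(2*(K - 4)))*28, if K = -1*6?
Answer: -1120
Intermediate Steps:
K = -6
u(m) = 2 + 2*m/(1 + m) (u(m) = 2 + (m + m)/(m + 1) = 2 + (2*m)/(1 + m) = 2 + 2*m/(1 + m))
(u(0)*(2*(K - 4)))*28 = ((2*(1 + 2*0)/(1 + 0))*(2*(-6 - 4)))*28 = ((2*(1 + 0)/1)*(2*(-10)))*28 = ((2*1*1)*(-20))*28 = (2*(-20))*28 = -40*28 = -1120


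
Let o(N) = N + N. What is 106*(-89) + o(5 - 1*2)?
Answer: -9428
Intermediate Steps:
o(N) = 2*N
106*(-89) + o(5 - 1*2) = 106*(-89) + 2*(5 - 1*2) = -9434 + 2*(5 - 2) = -9434 + 2*3 = -9434 + 6 = -9428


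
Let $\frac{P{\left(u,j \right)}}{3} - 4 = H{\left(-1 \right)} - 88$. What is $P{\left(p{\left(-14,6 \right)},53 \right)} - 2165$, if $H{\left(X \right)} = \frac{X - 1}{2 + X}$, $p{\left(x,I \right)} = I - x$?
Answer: $-2423$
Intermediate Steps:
$H{\left(X \right)} = \frac{-1 + X}{2 + X}$
$P{\left(u,j \right)} = -258$ ($P{\left(u,j \right)} = 12 + 3 \left(\frac{-1 - 1}{2 - 1} - 88\right) = 12 + 3 \left(1^{-1} \left(-2\right) - 88\right) = 12 + 3 \left(1 \left(-2\right) - 88\right) = 12 + 3 \left(-2 - 88\right) = 12 + 3 \left(-90\right) = 12 - 270 = -258$)
$P{\left(p{\left(-14,6 \right)},53 \right)} - 2165 = -258 - 2165 = -2423$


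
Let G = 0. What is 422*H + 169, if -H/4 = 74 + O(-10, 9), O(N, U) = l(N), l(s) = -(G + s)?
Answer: -141623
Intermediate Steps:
l(s) = -s (l(s) = -(0 + s) = -s)
O(N, U) = -N
H = -336 (H = -4*(74 - 1*(-10)) = -4*(74 + 10) = -4*84 = -336)
422*H + 169 = 422*(-336) + 169 = -141792 + 169 = -141623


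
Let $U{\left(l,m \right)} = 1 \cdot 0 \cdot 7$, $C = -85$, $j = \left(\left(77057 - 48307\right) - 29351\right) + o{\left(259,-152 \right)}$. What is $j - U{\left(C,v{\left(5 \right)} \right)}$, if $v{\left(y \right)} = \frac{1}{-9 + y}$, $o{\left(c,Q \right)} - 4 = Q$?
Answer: $-749$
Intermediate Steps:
$o{\left(c,Q \right)} = 4 + Q$
$j = -749$ ($j = \left(\left(77057 - 48307\right) - 29351\right) + \left(4 - 152\right) = \left(\left(77057 - 48307\right) - 29351\right) - 148 = \left(28750 - 29351\right) - 148 = -601 - 148 = -749$)
$U{\left(l,m \right)} = 0$ ($U{\left(l,m \right)} = 0 \cdot 7 = 0$)
$j - U{\left(C,v{\left(5 \right)} \right)} = -749 - 0 = -749 + 0 = -749$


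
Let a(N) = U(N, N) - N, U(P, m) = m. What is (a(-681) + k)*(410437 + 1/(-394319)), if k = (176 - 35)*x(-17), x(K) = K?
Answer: -387937928442594/394319 ≈ -9.8382e+8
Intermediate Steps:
k = -2397 (k = (176 - 35)*(-17) = 141*(-17) = -2397)
a(N) = 0 (a(N) = N - N = 0)
(a(-681) + k)*(410437 + 1/(-394319)) = (0 - 2397)*(410437 + 1/(-394319)) = -2397*(410437 - 1/394319) = -2397*161843107402/394319 = -387937928442594/394319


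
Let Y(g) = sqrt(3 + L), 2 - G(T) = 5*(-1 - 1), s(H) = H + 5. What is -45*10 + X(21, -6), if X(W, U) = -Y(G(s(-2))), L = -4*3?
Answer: -450 - 3*I ≈ -450.0 - 3.0*I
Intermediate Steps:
L = -12
s(H) = 5 + H
G(T) = 12 (G(T) = 2 - 5*(-1 - 1) = 2 - 5*(-2) = 2 - 1*(-10) = 2 + 10 = 12)
Y(g) = 3*I (Y(g) = sqrt(3 - 12) = sqrt(-9) = 3*I)
X(W, U) = -3*I
-45*10 + X(21, -6) = -45*10 - 3*I = -450 - 3*I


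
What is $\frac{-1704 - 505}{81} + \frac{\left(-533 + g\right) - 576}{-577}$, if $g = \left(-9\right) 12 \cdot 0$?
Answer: $- \frac{1184764}{46737} \approx -25.35$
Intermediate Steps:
$g = 0$ ($g = \left(-108\right) 0 = 0$)
$\frac{-1704 - 505}{81} + \frac{\left(-533 + g\right) - 576}{-577} = \frac{-1704 - 505}{81} + \frac{\left(-533 + 0\right) - 576}{-577} = \left(-1704 - 505\right) \frac{1}{81} + \left(-533 - 576\right) \left(- \frac{1}{577}\right) = \left(-2209\right) \frac{1}{81} - - \frac{1109}{577} = - \frac{2209}{81} + \frac{1109}{577} = - \frac{1184764}{46737}$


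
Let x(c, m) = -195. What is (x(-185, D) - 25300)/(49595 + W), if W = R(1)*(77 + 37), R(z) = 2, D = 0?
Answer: -25495/49823 ≈ -0.51171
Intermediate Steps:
W = 228 (W = 2*(77 + 37) = 2*114 = 228)
(x(-185, D) - 25300)/(49595 + W) = (-195 - 25300)/(49595 + 228) = -25495/49823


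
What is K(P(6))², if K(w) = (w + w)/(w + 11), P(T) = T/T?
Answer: 1/36 ≈ 0.027778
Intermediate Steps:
P(T) = 1
K(w) = 2*w/(11 + w) (K(w) = (2*w)/(11 + w) = 2*w/(11 + w))
K(P(6))² = (2*1/(11 + 1))² = (2*1/12)² = (2*1*(1/12))² = (⅙)² = 1/36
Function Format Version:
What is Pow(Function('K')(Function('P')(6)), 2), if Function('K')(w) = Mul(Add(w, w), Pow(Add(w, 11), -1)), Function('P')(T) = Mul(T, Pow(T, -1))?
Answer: Rational(1, 36) ≈ 0.027778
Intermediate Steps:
Function('P')(T) = 1
Function('K')(w) = Mul(2, w, Pow(Add(11, w), -1)) (Function('K')(w) = Mul(Mul(2, w), Pow(Add(11, w), -1)) = Mul(2, w, Pow(Add(11, w), -1)))
Pow(Function('K')(Function('P')(6)), 2) = Pow(Mul(2, 1, Pow(Add(11, 1), -1)), 2) = Pow(Mul(2, 1, Pow(12, -1)), 2) = Pow(Mul(2, 1, Rational(1, 12)), 2) = Pow(Rational(1, 6), 2) = Rational(1, 36)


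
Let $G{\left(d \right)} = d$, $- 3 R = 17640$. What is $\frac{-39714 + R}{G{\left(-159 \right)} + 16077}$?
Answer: $- \frac{7599}{2653} \approx -2.8643$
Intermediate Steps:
$R = -5880$ ($R = \left(- \frac{1}{3}\right) 17640 = -5880$)
$\frac{-39714 + R}{G{\left(-159 \right)} + 16077} = \frac{-39714 - 5880}{-159 + 16077} = - \frac{45594}{15918} = \left(-45594\right) \frac{1}{15918} = - \frac{7599}{2653}$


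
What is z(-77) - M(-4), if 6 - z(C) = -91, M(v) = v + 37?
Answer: 64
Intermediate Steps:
M(v) = 37 + v
z(C) = 97 (z(C) = 6 - 1*(-91) = 6 + 91 = 97)
z(-77) - M(-4) = 97 - (37 - 4) = 97 - 1*33 = 97 - 33 = 64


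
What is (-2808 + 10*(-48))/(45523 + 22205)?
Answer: -137/2822 ≈ -0.048547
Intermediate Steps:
(-2808 + 10*(-48))/(45523 + 22205) = (-2808 - 480)/67728 = -3288*1/67728 = -137/2822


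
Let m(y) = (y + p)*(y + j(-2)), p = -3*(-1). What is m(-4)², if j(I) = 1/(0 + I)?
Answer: 81/4 ≈ 20.250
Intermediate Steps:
p = 3
j(I) = 1/I
m(y) = (3 + y)*(-½ + y) (m(y) = (y + 3)*(y + 1/(-2)) = (3 + y)*(y - ½) = (3 + y)*(-½ + y))
m(-4)² = (-3/2 + (-4)² + (5/2)*(-4))² = (-3/2 + 16 - 10)² = (9/2)² = 81/4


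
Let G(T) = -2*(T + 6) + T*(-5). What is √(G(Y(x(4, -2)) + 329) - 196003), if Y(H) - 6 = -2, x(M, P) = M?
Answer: I*√198346 ≈ 445.36*I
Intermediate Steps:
Y(H) = 4 (Y(H) = 6 - 2 = 4)
G(T) = -12 - 7*T (G(T) = -2*(6 + T) - 5*T = (-12 - 2*T) - 5*T = -12 - 7*T)
√(G(Y(x(4, -2)) + 329) - 196003) = √((-12 - 7*(4 + 329)) - 196003) = √((-12 - 7*333) - 196003) = √((-12 - 2331) - 196003) = √(-2343 - 196003) = √(-198346) = I*√198346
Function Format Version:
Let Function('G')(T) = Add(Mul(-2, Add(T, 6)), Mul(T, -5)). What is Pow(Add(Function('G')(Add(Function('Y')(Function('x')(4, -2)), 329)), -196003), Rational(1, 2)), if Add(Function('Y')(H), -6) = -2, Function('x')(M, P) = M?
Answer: Mul(I, Pow(198346, Rational(1, 2))) ≈ Mul(445.36, I)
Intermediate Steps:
Function('Y')(H) = 4 (Function('Y')(H) = Add(6, -2) = 4)
Function('G')(T) = Add(-12, Mul(-7, T)) (Function('G')(T) = Add(Mul(-2, Add(6, T)), Mul(-5, T)) = Add(Add(-12, Mul(-2, T)), Mul(-5, T)) = Add(-12, Mul(-7, T)))
Pow(Add(Function('G')(Add(Function('Y')(Function('x')(4, -2)), 329)), -196003), Rational(1, 2)) = Pow(Add(Add(-12, Mul(-7, Add(4, 329))), -196003), Rational(1, 2)) = Pow(Add(Add(-12, Mul(-7, 333)), -196003), Rational(1, 2)) = Pow(Add(Add(-12, -2331), -196003), Rational(1, 2)) = Pow(Add(-2343, -196003), Rational(1, 2)) = Pow(-198346, Rational(1, 2)) = Mul(I, Pow(198346, Rational(1, 2)))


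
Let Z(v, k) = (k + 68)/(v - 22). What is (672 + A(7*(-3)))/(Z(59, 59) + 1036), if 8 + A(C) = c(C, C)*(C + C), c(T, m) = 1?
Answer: 23014/38459 ≈ 0.59840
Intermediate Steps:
Z(v, k) = (68 + k)/(-22 + v)
A(C) = -8 + 2*C (A(C) = -8 + 1*(C + C) = -8 + 1*(2*C) = -8 + 2*C)
(672 + A(7*(-3)))/(Z(59, 59) + 1036) = (672 + (-8 + 2*(7*(-3))))/((68 + 59)/(-22 + 59) + 1036) = (672 + (-8 + 2*(-21)))/(127/37 + 1036) = (672 + (-8 - 42))/((1/37)*127 + 1036) = (672 - 50)/(127/37 + 1036) = 622/(38459/37) = 622*(37/38459) = 23014/38459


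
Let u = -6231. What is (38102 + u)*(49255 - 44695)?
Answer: 145331760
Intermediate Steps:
(38102 + u)*(49255 - 44695) = (38102 - 6231)*(49255 - 44695) = 31871*4560 = 145331760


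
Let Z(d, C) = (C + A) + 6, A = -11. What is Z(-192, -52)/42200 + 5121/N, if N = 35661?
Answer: 71357841/501631400 ≈ 0.14225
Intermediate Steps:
Z(d, C) = -5 + C (Z(d, C) = (C - 11) + 6 = (-11 + C) + 6 = -5 + C)
Z(-192, -52)/42200 + 5121/N = (-5 - 52)/42200 + 5121/35661 = -57*1/42200 + 5121*(1/35661) = -57/42200 + 1707/11887 = 71357841/501631400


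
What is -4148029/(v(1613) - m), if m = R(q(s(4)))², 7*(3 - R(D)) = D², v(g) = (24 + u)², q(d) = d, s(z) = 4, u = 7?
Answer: -203253421/47064 ≈ -4318.7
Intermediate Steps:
v(g) = 961 (v(g) = (24 + 7)² = 31² = 961)
R(D) = 3 - D²/7
m = 25/49 (m = (3 - ⅐*4²)² = (3 - ⅐*16)² = (3 - 16/7)² = (5/7)² = 25/49 ≈ 0.51020)
-4148029/(v(1613) - m) = -4148029/(961 - 1*25/49) = -4148029/(961 - 25/49) = -4148029/47064/49 = -4148029*49/47064 = -203253421/47064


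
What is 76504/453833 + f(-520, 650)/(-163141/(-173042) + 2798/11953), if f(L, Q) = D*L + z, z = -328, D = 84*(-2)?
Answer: 81696691888924503112/1104718422892537 ≈ 73953.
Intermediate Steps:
D = -168
f(L, Q) = -328 - 168*L (f(L, Q) = -168*L - 328 = -328 - 168*L)
76504/453833 + f(-520, 650)/(-163141/(-173042) + 2798/11953) = 76504/453833 + (-328 - 168*(-520))/(-163141/(-173042) + 2798/11953) = 76504*(1/453833) + (-328 + 87360)/(-163141*(-1/173042) + 2798*(1/11953)) = 76504/453833 + 87032/(163141/173042 + 2798/11953) = 76504/453833 + 87032/(2434195889/2068371026) = 76504/453833 + 87032*(2068371026/2434195889) = 76504/453833 + 180014467134832/2434195889 = 81696691888924503112/1104718422892537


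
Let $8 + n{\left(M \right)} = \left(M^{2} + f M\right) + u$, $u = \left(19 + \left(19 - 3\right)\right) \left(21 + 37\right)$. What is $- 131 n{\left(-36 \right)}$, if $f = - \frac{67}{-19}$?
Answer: $- \frac{7942530}{19} \approx -4.1803 \cdot 10^{5}$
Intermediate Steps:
$f = \frac{67}{19}$ ($f = \left(-67\right) \left(- \frac{1}{19}\right) = \frac{67}{19} \approx 3.5263$)
$u = 2030$ ($u = \left(19 + \left(19 - 3\right)\right) 58 = \left(19 + 16\right) 58 = 35 \cdot 58 = 2030$)
$n{\left(M \right)} = 2022 + M^{2} + \frac{67 M}{19}$ ($n{\left(M \right)} = -8 + \left(\left(M^{2} + \frac{67 M}{19}\right) + 2030\right) = -8 + \left(2030 + M^{2} + \frac{67 M}{19}\right) = 2022 + M^{2} + \frac{67 M}{19}$)
$- 131 n{\left(-36 \right)} = - 131 \left(2022 + \left(-36\right)^{2} + \frac{67}{19} \left(-36\right)\right) = - 131 \left(2022 + 1296 - \frac{2412}{19}\right) = \left(-131\right) \frac{60630}{19} = - \frac{7942530}{19}$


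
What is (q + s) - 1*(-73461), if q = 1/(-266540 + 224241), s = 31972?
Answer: 4459710466/42299 ≈ 1.0543e+5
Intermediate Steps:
q = -1/42299 (q = 1/(-42299) = -1/42299 ≈ -2.3641e-5)
(q + s) - 1*(-73461) = (-1/42299 + 31972) - 1*(-73461) = 1352383627/42299 + 73461 = 4459710466/42299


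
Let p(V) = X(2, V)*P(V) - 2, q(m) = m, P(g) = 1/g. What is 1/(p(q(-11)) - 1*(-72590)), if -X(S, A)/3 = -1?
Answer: 11/798465 ≈ 1.3776e-5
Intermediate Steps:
X(S, A) = 3 (X(S, A) = -3*(-1) = 3)
p(V) = -2 + 3/V (p(V) = 3/V - 2 = -2 + 3/V)
1/(p(q(-11)) - 1*(-72590)) = 1/((-2 + 3/(-11)) - 1*(-72590)) = 1/((-2 + 3*(-1/11)) + 72590) = 1/((-2 - 3/11) + 72590) = 1/(-25/11 + 72590) = 1/(798465/11) = 11/798465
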